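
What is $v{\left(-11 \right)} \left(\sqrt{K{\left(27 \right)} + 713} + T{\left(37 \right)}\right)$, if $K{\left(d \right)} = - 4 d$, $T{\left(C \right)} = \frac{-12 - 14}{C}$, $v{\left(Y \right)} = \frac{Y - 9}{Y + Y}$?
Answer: $- \frac{260}{407} + 10 \sqrt{5} \approx 21.722$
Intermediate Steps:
$v{\left(Y \right)} = \frac{-9 + Y}{2 Y}$
$T{\left(C \right)} = - \frac{26}{C}$
$v{\left(-11 \right)} \left(\sqrt{K{\left(27 \right)} + 713} + T{\left(37 \right)}\right) = \frac{-9 - 11}{2 \left(-11\right)} \left(\sqrt{\left(-4\right) 27 + 713} - \frac{26}{37}\right) = \frac{1}{2} \left(- \frac{1}{11}\right) \left(-20\right) \left(\sqrt{-108 + 713} - \frac{26}{37}\right) = \frac{10 \left(\sqrt{605} - \frac{26}{37}\right)}{11} = \frac{10 \left(11 \sqrt{5} - \frac{26}{37}\right)}{11} = \frac{10 \left(- \frac{26}{37} + 11 \sqrt{5}\right)}{11} = - \frac{260}{407} + 10 \sqrt{5}$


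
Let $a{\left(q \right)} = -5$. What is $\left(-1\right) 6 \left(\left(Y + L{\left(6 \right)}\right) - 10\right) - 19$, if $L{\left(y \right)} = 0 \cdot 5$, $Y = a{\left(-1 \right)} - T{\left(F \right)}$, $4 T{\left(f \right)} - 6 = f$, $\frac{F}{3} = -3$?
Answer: $\frac{133}{2} \approx 66.5$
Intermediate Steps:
$F = -9$ ($F = 3 \left(-3\right) = -9$)
$T{\left(f \right)} = \frac{3}{2} + \frac{f}{4}$
$Y = - \frac{17}{4}$ ($Y = -5 - \left(\frac{3}{2} + \frac{1}{4} \left(-9\right)\right) = -5 - \left(\frac{3}{2} - \frac{9}{4}\right) = -5 - - \frac{3}{4} = -5 + \frac{3}{4} = - \frac{17}{4} \approx -4.25$)
$L{\left(y \right)} = 0$
$\left(-1\right) 6 \left(\left(Y + L{\left(6 \right)}\right) - 10\right) - 19 = \left(-1\right) 6 \left(\left(- \frac{17}{4} + 0\right) - 10\right) - 19 = - 6 \left(- \frac{17}{4} - 10\right) - 19 = \left(-6\right) \left(- \frac{57}{4}\right) - 19 = \frac{171}{2} - 19 = \frac{133}{2}$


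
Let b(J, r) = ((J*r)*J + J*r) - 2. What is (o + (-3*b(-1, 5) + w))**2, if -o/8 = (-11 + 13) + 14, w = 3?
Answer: 14161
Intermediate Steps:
b(J, r) = -2 + J*r + r*J**2 (b(J, r) = (r*J**2 + J*r) - 2 = (J*r + r*J**2) - 2 = -2 + J*r + r*J**2)
o = -128 (o = -8*((-11 + 13) + 14) = -8*(2 + 14) = -8*16 = -128)
(o + (-3*b(-1, 5) + w))**2 = (-128 + (-3*(-2 - 1*5 + 5*(-1)**2) + 3))**2 = (-128 + (-3*(-2 - 5 + 5*1) + 3))**2 = (-128 + (-3*(-2 - 5 + 5) + 3))**2 = (-128 + (-3*(-2) + 3))**2 = (-128 + (6 + 3))**2 = (-128 + 9)**2 = (-119)**2 = 14161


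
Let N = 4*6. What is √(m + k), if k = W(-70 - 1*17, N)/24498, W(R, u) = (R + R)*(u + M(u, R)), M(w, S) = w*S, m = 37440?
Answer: 4*√4336128307/1361 ≈ 193.53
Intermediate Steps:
N = 24
M(w, S) = S*w
W(R, u) = 2*R*(u + R*u) (W(R, u) = (R + R)*(u + R*u) = (2*R)*(u + R*u) = 2*R*(u + R*u))
k = 19952/1361 (k = (2*(-70 - 1*17)*24*(1 + (-70 - 1*17)))/24498 = (2*(-70 - 17)*24*(1 + (-70 - 17)))*(1/24498) = (2*(-87)*24*(1 - 87))*(1/24498) = (2*(-87)*24*(-86))*(1/24498) = 359136*(1/24498) = 19952/1361 ≈ 14.660)
√(m + k) = √(37440 + 19952/1361) = √(50975792/1361) = 4*√4336128307/1361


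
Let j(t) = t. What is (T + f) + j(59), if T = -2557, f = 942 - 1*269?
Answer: -1825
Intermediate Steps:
f = 673 (f = 942 - 269 = 673)
(T + f) + j(59) = (-2557 + 673) + 59 = -1884 + 59 = -1825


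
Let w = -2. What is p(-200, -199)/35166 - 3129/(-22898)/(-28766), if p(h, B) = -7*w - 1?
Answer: 4226427935/11581638451044 ≈ 0.00036492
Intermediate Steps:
p(h, B) = 13 (p(h, B) = -7*(-2) - 1 = 14 - 1 = 13)
p(-200, -199)/35166 - 3129/(-22898)/(-28766) = 13/35166 - 3129/(-22898)/(-28766) = 13*(1/35166) - 3129*(-1/22898)*(-1/28766) = 13/35166 + (3129/22898)*(-1/28766) = 13/35166 - 3129/658683868 = 4226427935/11581638451044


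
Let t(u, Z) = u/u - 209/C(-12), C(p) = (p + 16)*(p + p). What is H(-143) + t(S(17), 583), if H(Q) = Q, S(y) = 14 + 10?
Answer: -13423/96 ≈ -139.82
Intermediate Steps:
C(p) = 2*p*(16 + p) (C(p) = (16 + p)*(2*p) = 2*p*(16 + p))
S(y) = 24
t(u, Z) = 305/96 (t(u, Z) = u/u - 209*(-1/(24*(16 - 12))) = 1 - 209/(2*(-12)*4) = 1 - 209/(-96) = 1 - 209*(-1/96) = 1 + 209/96 = 305/96)
H(-143) + t(S(17), 583) = -143 + 305/96 = -13423/96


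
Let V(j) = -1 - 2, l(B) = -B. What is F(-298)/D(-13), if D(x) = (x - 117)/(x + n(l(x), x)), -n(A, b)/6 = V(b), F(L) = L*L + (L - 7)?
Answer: -88499/26 ≈ -3403.8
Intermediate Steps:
F(L) = -7 + L + L² (F(L) = L² + (-7 + L) = -7 + L + L²)
V(j) = -3
n(A, b) = 18 (n(A, b) = -6*(-3) = 18)
D(x) = (-117 + x)/(18 + x) (D(x) = (x - 117)/(x + 18) = (-117 + x)/(18 + x))
F(-298)/D(-13) = (-7 - 298 + (-298)²)/(((-117 - 13)/(18 - 13))) = (-7 - 298 + 88804)/((-130/5)) = 88499/(((⅕)*(-130))) = 88499/(-26) = 88499*(-1/26) = -88499/26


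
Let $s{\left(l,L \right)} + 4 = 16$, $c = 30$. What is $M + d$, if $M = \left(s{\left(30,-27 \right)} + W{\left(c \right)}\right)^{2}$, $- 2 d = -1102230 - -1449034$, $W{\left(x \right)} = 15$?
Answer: $-172673$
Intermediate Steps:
$s{\left(l,L \right)} = 12$ ($s{\left(l,L \right)} = -4 + 16 = 12$)
$d = -173402$ ($d = - \frac{-1102230 - -1449034}{2} = - \frac{-1102230 + 1449034}{2} = \left(- \frac{1}{2}\right) 346804 = -173402$)
$M = 729$ ($M = \left(12 + 15\right)^{2} = 27^{2} = 729$)
$M + d = 729 - 173402 = -172673$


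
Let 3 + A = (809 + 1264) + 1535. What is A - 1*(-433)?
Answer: 4038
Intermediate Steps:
A = 3605 (A = -3 + ((809 + 1264) + 1535) = -3 + (2073 + 1535) = -3 + 3608 = 3605)
A - 1*(-433) = 3605 - 1*(-433) = 3605 + 433 = 4038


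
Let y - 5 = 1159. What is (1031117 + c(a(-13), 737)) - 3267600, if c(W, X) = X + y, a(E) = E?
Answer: -2234582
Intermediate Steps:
y = 1164 (y = 5 + 1159 = 1164)
c(W, X) = 1164 + X (c(W, X) = X + 1164 = 1164 + X)
(1031117 + c(a(-13), 737)) - 3267600 = (1031117 + (1164 + 737)) - 3267600 = (1031117 + 1901) - 3267600 = 1033018 - 3267600 = -2234582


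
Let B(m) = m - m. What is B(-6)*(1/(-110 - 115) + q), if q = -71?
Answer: 0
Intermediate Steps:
B(m) = 0
B(-6)*(1/(-110 - 115) + q) = 0*(1/(-110 - 115) - 71) = 0*(1/(-225) - 71) = 0*(-1/225 - 71) = 0*(-15976/225) = 0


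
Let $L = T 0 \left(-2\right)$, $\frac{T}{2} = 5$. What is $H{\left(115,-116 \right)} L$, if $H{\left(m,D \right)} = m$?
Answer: $0$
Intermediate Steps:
$T = 10$ ($T = 2 \cdot 5 = 10$)
$L = 0$ ($L = 10 \cdot 0 \left(-2\right) = 0 \left(-2\right) = 0$)
$H{\left(115,-116 \right)} L = 115 \cdot 0 = 0$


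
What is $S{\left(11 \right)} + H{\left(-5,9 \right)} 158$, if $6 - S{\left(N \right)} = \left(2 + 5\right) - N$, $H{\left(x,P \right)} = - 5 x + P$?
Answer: $5382$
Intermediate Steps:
$H{\left(x,P \right)} = P - 5 x$
$S{\left(N \right)} = -1 + N$ ($S{\left(N \right)} = 6 - \left(\left(2 + 5\right) - N\right) = 6 - \left(7 - N\right) = 6 + \left(-7 + N\right) = -1 + N$)
$S{\left(11 \right)} + H{\left(-5,9 \right)} 158 = \left(-1 + 11\right) + \left(9 - -25\right) 158 = 10 + \left(9 + 25\right) 158 = 10 + 34 \cdot 158 = 10 + 5372 = 5382$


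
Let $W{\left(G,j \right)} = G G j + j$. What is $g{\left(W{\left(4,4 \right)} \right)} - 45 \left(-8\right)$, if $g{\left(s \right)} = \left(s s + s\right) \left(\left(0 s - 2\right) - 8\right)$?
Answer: $-46560$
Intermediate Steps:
$W{\left(G,j \right)} = j + j G^{2}$ ($W{\left(G,j \right)} = G^{2} j + j = j G^{2} + j = j + j G^{2}$)
$g{\left(s \right)} = - 10 s - 10 s^{2}$ ($g{\left(s \right)} = \left(s^{2} + s\right) \left(\left(0 - 2\right) - 8\right) = \left(s + s^{2}\right) \left(-2 - 8\right) = \left(s + s^{2}\right) \left(-10\right) = - 10 s - 10 s^{2}$)
$g{\left(W{\left(4,4 \right)} \right)} - 45 \left(-8\right) = - 10 \cdot 4 \left(1 + 4^{2}\right) \left(1 + 4 \left(1 + 4^{2}\right)\right) - 45 \left(-8\right) = - 10 \cdot 4 \left(1 + 16\right) \left(1 + 4 \left(1 + 16\right)\right) - -360 = - 10 \cdot 4 \cdot 17 \left(1 + 4 \cdot 17\right) + 360 = \left(-10\right) 68 \left(1 + 68\right) + 360 = \left(-10\right) 68 \cdot 69 + 360 = -46920 + 360 = -46560$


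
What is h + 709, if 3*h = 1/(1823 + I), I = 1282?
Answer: 6604336/9315 ≈ 709.00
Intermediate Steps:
h = 1/9315 (h = 1/(3*(1823 + 1282)) = (1/3)/3105 = (1/3)*(1/3105) = 1/9315 ≈ 0.00010735)
h + 709 = 1/9315 + 709 = 6604336/9315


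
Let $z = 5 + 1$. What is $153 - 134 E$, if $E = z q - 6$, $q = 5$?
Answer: $-3063$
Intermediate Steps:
$z = 6$
$E = 24$ ($E = 6 \cdot 5 - 6 = 30 - 6 = 24$)
$153 - 134 E = 153 - 3216 = -3063$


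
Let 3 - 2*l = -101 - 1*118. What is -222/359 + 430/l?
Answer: 129728/39849 ≈ 3.2555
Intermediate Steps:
l = 111 (l = 3/2 - (-101 - 1*118)/2 = 3/2 - (-101 - 118)/2 = 3/2 - ½*(-219) = 3/2 + 219/2 = 111)
-222/359 + 430/l = -222/359 + 430/111 = 129728/39849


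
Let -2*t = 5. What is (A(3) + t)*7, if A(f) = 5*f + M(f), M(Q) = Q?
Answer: 217/2 ≈ 108.50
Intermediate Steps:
t = -5/2 (t = -1/2*5 = -5/2 ≈ -2.5000)
A(f) = 6*f (A(f) = 5*f + f = 6*f)
(A(3) + t)*7 = (6*3 - 5/2)*7 = (18 - 5/2)*7 = (31/2)*7 = 217/2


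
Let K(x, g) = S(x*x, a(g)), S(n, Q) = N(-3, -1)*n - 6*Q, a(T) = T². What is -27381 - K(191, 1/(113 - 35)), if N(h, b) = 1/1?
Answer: -64756067/1014 ≈ -63862.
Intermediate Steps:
N(h, b) = 1
S(n, Q) = n - 6*Q (S(n, Q) = 1*n - 6*Q = n - 6*Q)
K(x, g) = x² - 6*g² (K(x, g) = x*x - 6*g² = x² - 6*g²)
-27381 - K(191, 1/(113 - 35)) = -27381 - (191² - 6/(113 - 35)²) = -27381 - (36481 - 6*(1/78)²) = -27381 - (36481 - 6*1/6084) = -27381 - (36481 - 1/1014) = -27381 - 1*36991733/1014 = -27381 - 36991733/1014 = -64756067/1014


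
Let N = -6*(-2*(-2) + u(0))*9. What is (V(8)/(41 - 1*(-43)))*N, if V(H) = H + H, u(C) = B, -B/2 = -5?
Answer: -144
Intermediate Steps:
B = 10 (B = -2*(-5) = 10)
u(C) = 10
V(H) = 2*H
N = -756 (N = -6*(-2*(-2) + 10)*9 = -6*(4 + 10)*9 = -6*14*9 = -84*9 = -756)
(V(8)/(41 - 1*(-43)))*N = ((2*8)/(41 - 1*(-43)))*(-756) = (16/(41 + 43))*(-756) = (16/84)*(-756) = (16*(1/84))*(-756) = (4/21)*(-756) = -144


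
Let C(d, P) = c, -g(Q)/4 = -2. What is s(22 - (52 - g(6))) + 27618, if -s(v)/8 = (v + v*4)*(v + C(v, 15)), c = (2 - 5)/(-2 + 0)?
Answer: 9578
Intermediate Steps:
g(Q) = 8 (g(Q) = -4*(-2) = 8)
c = 3/2 (c = -3/(-2) = -3*(-½) = 3/2 ≈ 1.5000)
C(d, P) = 3/2
s(v) = -40*v*(3/2 + v) (s(v) = -8*(v + v*4)*(v + 3/2) = -8*(v + 4*v)*(3/2 + v) = -8*5*v*(3/2 + v) = -40*v*(3/2 + v))
s(22 - (52 - g(6))) + 27618 = -20*(22 - (52 - 1*8))*(3 + 2*(22 - (52 - 1*8))) + 27618 = -20*(22 - (52 - 8))*(3 + 2*(22 - (52 - 8))) + 27618 = -20*(22 - 1*44)*(3 + 2*(22 - 1*44)) + 27618 = -20*(22 - 44)*(3 + 2*(22 - 44)) + 27618 = -20*(-22)*(3 + 2*(-22)) + 27618 = -20*(-22)*(3 - 44) + 27618 = -20*(-22)*(-41) + 27618 = -18040 + 27618 = 9578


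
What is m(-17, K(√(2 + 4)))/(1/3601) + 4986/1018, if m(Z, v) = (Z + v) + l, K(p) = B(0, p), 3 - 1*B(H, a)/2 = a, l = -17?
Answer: -51318959/509 - 7202*√6 ≈ -1.1846e+5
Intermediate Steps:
B(H, a) = 6 - 2*a
K(p) = 6 - 2*p
m(Z, v) = -17 + Z + v (m(Z, v) = (Z + v) - 17 = -17 + Z + v)
m(-17, K(√(2 + 4)))/(1/3601) + 4986/1018 = (-17 - 17 + (6 - 2*√(2 + 4)))/(1/3601) + 4986/1018 = (-17 - 17 + (6 - 2*√6))/(1/3601) + 4986*(1/1018) = (-28 - 2*√6)*3601 + 2493/509 = (-100828 - 7202*√6) + 2493/509 = -51318959/509 - 7202*√6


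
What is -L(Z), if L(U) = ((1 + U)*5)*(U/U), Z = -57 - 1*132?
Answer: 940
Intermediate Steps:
Z = -189 (Z = -57 - 132 = -189)
L(U) = 5 + 5*U (L(U) = (5 + 5*U)*1 = 5 + 5*U)
-L(Z) = -(5 + 5*(-189)) = -(5 - 945) = -1*(-940) = 940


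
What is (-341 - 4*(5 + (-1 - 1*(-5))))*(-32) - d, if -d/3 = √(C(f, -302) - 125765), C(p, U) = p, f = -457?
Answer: 12064 + 3*I*√126222 ≈ 12064.0 + 1065.8*I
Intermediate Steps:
d = -3*I*√126222 (d = -3*√(-457 - 125765) = -3*I*√126222 ≈ -1065.8*I)
(-341 - 4*(5 + (-1 - 1*(-5))))*(-32) - d = (-341 - 4*(5 + (-1 - 1*(-5))))*(-32) - (-3)*I*√126222 = (-341 - 4*(5 + (-1 + 5)))*(-32) + 3*I*√126222 = (-341 - 4*(5 + 4))*(-32) + 3*I*√126222 = (-341 - 4*9)*(-32) + 3*I*√126222 = (-341 - 36)*(-32) + 3*I*√126222 = -377*(-32) + 3*I*√126222 = 12064 + 3*I*√126222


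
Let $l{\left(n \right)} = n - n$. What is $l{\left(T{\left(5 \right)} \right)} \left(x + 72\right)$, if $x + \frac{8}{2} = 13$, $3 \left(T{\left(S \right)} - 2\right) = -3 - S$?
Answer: $0$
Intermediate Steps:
$T{\left(S \right)} = 1 - \frac{S}{3}$ ($T{\left(S \right)} = 2 + \frac{-3 - S}{3} = 2 - \left(1 + \frac{S}{3}\right) = 1 - \frac{S}{3}$)
$l{\left(n \right)} = 0$
$x = 9$ ($x = -4 + 13 = 9$)
$l{\left(T{\left(5 \right)} \right)} \left(x + 72\right) = 0 \left(9 + 72\right) = 0 \cdot 81 = 0$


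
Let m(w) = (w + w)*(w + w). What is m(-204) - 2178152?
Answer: -2011688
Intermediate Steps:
m(w) = 4*w² (m(w) = (2*w)*(2*w) = 4*w²)
m(-204) - 2178152 = 4*(-204)² - 2178152 = 4*41616 - 2178152 = 166464 - 2178152 = -2011688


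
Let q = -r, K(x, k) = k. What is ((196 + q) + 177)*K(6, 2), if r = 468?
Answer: -190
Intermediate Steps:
q = -468 (q = -1*468 = -468)
((196 + q) + 177)*K(6, 2) = ((196 - 468) + 177)*2 = (-272 + 177)*2 = -95*2 = -190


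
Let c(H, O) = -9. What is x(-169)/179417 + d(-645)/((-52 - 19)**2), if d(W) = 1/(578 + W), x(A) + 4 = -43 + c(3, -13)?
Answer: -38417/121926667 ≈ -0.00031508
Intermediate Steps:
x(A) = -56 (x(A) = -4 + (-43 - 9) = -4 - 52 = -56)
x(-169)/179417 + d(-645)/((-52 - 19)**2) = -56/179417 + 1/((578 - 645)*((-52 - 19)**2)) = -56*1/179417 + 1/((-67)*((-71)**2)) = -8/25631 - 1/67/5041 = -8/25631 - 1/67*1/5041 = -8/25631 - 1/337747 = -38417/121926667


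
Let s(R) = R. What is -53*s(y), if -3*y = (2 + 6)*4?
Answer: 1696/3 ≈ 565.33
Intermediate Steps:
y = -32/3 (y = -(2 + 6)*4/3 = -8*4/3 = -⅓*32 = -32/3 ≈ -10.667)
-53*s(y) = -53*(-32)/3 = -1*(-1696/3) = 1696/3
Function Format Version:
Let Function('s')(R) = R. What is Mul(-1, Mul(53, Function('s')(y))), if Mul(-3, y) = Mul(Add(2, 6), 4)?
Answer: Rational(1696, 3) ≈ 565.33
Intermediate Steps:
y = Rational(-32, 3) (y = Mul(Rational(-1, 3), Mul(Add(2, 6), 4)) = Mul(Rational(-1, 3), Mul(8, 4)) = Mul(Rational(-1, 3), 32) = Rational(-32, 3) ≈ -10.667)
Mul(-1, Mul(53, Function('s')(y))) = Mul(-1, Mul(53, Rational(-32, 3))) = Mul(-1, Rational(-1696, 3)) = Rational(1696, 3)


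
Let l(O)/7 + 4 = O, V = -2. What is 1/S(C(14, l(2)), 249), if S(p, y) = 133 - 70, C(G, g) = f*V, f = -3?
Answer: 1/63 ≈ 0.015873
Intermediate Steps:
l(O) = -28 + 7*O
C(G, g) = 6 (C(G, g) = -3*(-2) = 6)
S(p, y) = 63
1/S(C(14, l(2)), 249) = 1/63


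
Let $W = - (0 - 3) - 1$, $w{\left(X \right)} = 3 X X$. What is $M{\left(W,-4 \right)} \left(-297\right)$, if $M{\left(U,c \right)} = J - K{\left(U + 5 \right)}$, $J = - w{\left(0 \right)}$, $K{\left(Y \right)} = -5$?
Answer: $-1485$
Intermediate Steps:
$w{\left(X \right)} = 3 X^{2}$
$J = 0$ ($J = - 3 \cdot 0^{2} = - 3 \cdot 0 = \left(-1\right) 0 = 0$)
$W = 2$ ($W = \left(-1\right) \left(-3\right) - 1 = 3 - 1 = 2$)
$M{\left(U,c \right)} = 5$ ($M{\left(U,c \right)} = 0 - -5 = 0 + 5 = 5$)
$M{\left(W,-4 \right)} \left(-297\right) = 5 \left(-297\right) = -1485$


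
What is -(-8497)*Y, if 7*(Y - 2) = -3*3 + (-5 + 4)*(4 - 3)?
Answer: 33988/7 ≈ 4855.4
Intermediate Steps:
Y = 4/7 (Y = 2 + (-3*3 + (-5 + 4)*(4 - 3))/7 = 2 + (-9 - 1*1)/7 = 2 + (-9 - 1)/7 = 2 + (⅐)*(-10) = 2 - 10/7 = 4/7 ≈ 0.57143)
-(-8497)*Y = -(-8497)*4/7 = -1*(-33988/7) = 33988/7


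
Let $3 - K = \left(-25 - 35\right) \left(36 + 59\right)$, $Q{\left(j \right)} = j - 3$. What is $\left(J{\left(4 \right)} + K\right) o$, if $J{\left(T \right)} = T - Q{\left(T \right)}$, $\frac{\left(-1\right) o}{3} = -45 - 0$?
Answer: $770310$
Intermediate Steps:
$Q{\left(j \right)} = -3 + j$
$o = 135$ ($o = - 3 \left(-45 - 0\right) = - 3 \left(-45 + 0\right) = \left(-3\right) \left(-45\right) = 135$)
$J{\left(T \right)} = 3$ ($J{\left(T \right)} = T - \left(-3 + T\right) = 3$)
$K = 5703$ ($K = 3 - \left(-25 - 35\right) \left(36 + 59\right) = 3 - \left(-60\right) 95 = 3 - -5700 = 3 + 5700 = 5703$)
$\left(J{\left(4 \right)} + K\right) o = \left(3 + 5703\right) 135 = 5706 \cdot 135 = 770310$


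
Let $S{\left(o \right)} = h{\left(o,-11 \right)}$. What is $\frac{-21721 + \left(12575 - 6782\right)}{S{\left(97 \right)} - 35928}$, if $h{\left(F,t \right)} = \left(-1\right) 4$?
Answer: $\frac{3982}{8983} \approx 0.44328$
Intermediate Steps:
$h{\left(F,t \right)} = -4$
$S{\left(o \right)} = -4$
$\frac{-21721 + \left(12575 - 6782\right)}{S{\left(97 \right)} - 35928} = \frac{-21721 + \left(12575 - 6782\right)}{-4 - 35928} = \frac{-21721 + 5793}{-35932} = \left(-15928\right) \left(- \frac{1}{35932}\right) = \frac{3982}{8983}$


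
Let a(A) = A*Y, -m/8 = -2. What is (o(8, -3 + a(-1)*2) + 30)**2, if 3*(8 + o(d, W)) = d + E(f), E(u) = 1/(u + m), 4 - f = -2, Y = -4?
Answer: 294849/484 ≈ 609.19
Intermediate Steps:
m = 16 (m = -8*(-2) = 16)
f = 6 (f = 4 - 1*(-2) = 4 + 2 = 6)
E(u) = 1/(16 + u) (E(u) = 1/(u + 16) = 1/(16 + u))
a(A) = -4*A (a(A) = A*(-4) = -4*A)
o(d, W) = -527/66 + d/3 (o(d, W) = -8 + (d + 1/(16 + 6))/3 = -8 + (d + 1/22)/3 = -8 + (1/22 + d)/3 = -8 + (1/66 + d/3) = -527/66 + d/3)
(o(8, -3 + a(-1)*2) + 30)**2 = ((-527/66 + (1/3)*8) + 30)**2 = ((-527/66 + 8/3) + 30)**2 = (-117/22 + 30)**2 = (543/22)**2 = 294849/484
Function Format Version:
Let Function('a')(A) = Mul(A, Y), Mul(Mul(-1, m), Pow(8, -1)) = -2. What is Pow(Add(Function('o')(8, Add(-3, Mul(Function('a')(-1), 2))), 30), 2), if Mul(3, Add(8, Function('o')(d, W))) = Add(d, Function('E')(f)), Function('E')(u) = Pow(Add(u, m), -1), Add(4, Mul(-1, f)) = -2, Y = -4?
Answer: Rational(294849, 484) ≈ 609.19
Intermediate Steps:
m = 16 (m = Mul(-8, -2) = 16)
f = 6 (f = Add(4, Mul(-1, -2)) = Add(4, 2) = 6)
Function('E')(u) = Pow(Add(16, u), -1) (Function('E')(u) = Pow(Add(u, 16), -1) = Pow(Add(16, u), -1))
Function('a')(A) = Mul(-4, A) (Function('a')(A) = Mul(A, -4) = Mul(-4, A))
Function('o')(d, W) = Add(Rational(-527, 66), Mul(Rational(1, 3), d)) (Function('o')(d, W) = Add(-8, Mul(Rational(1, 3), Add(d, Pow(Add(16, 6), -1)))) = Add(-8, Mul(Rational(1, 3), Add(d, Pow(22, -1)))) = Add(-8, Mul(Rational(1, 3), Add(d, Rational(1, 22)))) = Add(-8, Mul(Rational(1, 3), Add(Rational(1, 22), d))) = Add(-8, Add(Rational(1, 66), Mul(Rational(1, 3), d))) = Add(Rational(-527, 66), Mul(Rational(1, 3), d)))
Pow(Add(Function('o')(8, Add(-3, Mul(Function('a')(-1), 2))), 30), 2) = Pow(Add(Add(Rational(-527, 66), Mul(Rational(1, 3), 8)), 30), 2) = Pow(Add(Add(Rational(-527, 66), Rational(8, 3)), 30), 2) = Pow(Add(Rational(-117, 22), 30), 2) = Pow(Rational(543, 22), 2) = Rational(294849, 484)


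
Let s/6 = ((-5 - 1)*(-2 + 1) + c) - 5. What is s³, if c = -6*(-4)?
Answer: 3375000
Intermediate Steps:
c = 24
s = 150 (s = 6*(((-5 - 1)*(-2 + 1) + 24) - 5) = 6*((-6*(-1) + 24) - 5) = 6*((6 + 24) - 5) = 6*(30 - 5) = 6*25 = 150)
s³ = 150³ = 3375000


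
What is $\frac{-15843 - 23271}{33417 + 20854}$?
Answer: $- \frac{39114}{54271} \approx -0.72072$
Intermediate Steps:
$\frac{-15843 - 23271}{33417 + 20854} = - \frac{39114}{54271}$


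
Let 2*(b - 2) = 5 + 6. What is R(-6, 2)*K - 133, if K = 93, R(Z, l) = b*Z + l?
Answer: -4132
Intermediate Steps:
b = 15/2 (b = 2 + (5 + 6)/2 = 2 + (1/2)*11 = 2 + 11/2 = 15/2 ≈ 7.5000)
R(Z, l) = l + 15*Z/2 (R(Z, l) = 15*Z/2 + l = l + 15*Z/2)
R(-6, 2)*K - 133 = (2 + (15/2)*(-6))*93 - 133 = (2 - 45)*93 - 133 = -43*93 - 133 = -3999 - 133 = -4132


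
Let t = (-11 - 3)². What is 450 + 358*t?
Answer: 70618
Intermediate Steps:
t = 196 (t = (-14)² = 196)
450 + 358*t = 450 + 358*196 = 450 + 70168 = 70618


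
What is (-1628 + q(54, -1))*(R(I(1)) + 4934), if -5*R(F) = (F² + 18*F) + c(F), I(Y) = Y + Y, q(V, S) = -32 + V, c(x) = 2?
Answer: -39552568/5 ≈ -7.9105e+6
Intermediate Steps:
I(Y) = 2*Y
R(F) = -⅖ - 18*F/5 - F²/5 (R(F) = -((F² + 18*F) + 2)/5 = -(2 + F² + 18*F)/5 = -⅖ - 18*F/5 - F²/5)
(-1628 + q(54, -1))*(R(I(1)) + 4934) = (-1628 + (-32 + 54))*((-⅖ - 36/5 - (2*1)²/5) + 4934) = (-1628 + 22)*((-⅖ - 18/5*2 - ⅕*2²) + 4934) = -1606*((-⅖ - 36/5 - ⅕*4) + 4934) = -1606*((-⅖ - 36/5 - ⅘) + 4934) = -1606*(-42/5 + 4934) = -1606*24628/5 = -39552568/5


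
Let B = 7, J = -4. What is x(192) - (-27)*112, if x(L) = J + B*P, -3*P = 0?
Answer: 3020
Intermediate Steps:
P = 0 (P = -1/3*0 = 0)
x(L) = -4 (x(L) = -4 + 7*0 = -4 + 0 = -4)
x(192) - (-27)*112 = -4 - (-27)*112 = -4 - 1*(-3024) = -4 + 3024 = 3020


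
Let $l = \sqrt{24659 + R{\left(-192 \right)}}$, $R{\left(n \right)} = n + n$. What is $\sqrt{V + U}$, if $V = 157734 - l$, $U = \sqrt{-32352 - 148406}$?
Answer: $\sqrt{157734 - 5 \sqrt{971} + i \sqrt{180758}} \approx 396.96 + 0.5355 i$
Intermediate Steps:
$R{\left(n \right)} = 2 n$
$U = i \sqrt{180758}$ ($U = \sqrt{-180758} = i \sqrt{180758} \approx 425.16 i$)
$l = 5 \sqrt{971}$ ($l = \sqrt{24659 + 2 \left(-192\right)} = \sqrt{24659 - 384} = \sqrt{24275} = 5 \sqrt{971} \approx 155.8$)
$V = 157734 - 5 \sqrt{971} \approx 1.5758 \cdot 10^{5}$
$\sqrt{V + U} = \sqrt{\left(157734 - 5 \sqrt{971}\right) + i \sqrt{180758}} = \sqrt{157734 - 5 \sqrt{971} + i \sqrt{180758}}$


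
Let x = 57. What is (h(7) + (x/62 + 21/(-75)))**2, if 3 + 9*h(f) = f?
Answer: 228584161/194602500 ≈ 1.1746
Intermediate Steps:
h(f) = -1/3 + f/9
(h(7) + (x/62 + 21/(-75)))**2 = ((-1/3 + (1/9)*7) + (57/62 + 21/(-75)))**2 = ((-1/3 + 7/9) + (57*(1/62) + 21*(-1/75)))**2 = (4/9 + (57/62 - 7/25))**2 = (4/9 + 991/1550)**2 = (15119/13950)**2 = 228584161/194602500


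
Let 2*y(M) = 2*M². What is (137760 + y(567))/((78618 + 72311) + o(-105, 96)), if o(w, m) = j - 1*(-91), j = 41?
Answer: 459249/151061 ≈ 3.0402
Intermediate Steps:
y(M) = M² (y(M) = (2*M²)/2 = M²)
o(w, m) = 132 (o(w, m) = 41 - 1*(-91) = 41 + 91 = 132)
(137760 + y(567))/((78618 + 72311) + o(-105, 96)) = (137760 + 567²)/((78618 + 72311) + 132) = (137760 + 321489)/(150929 + 132) = 459249/151061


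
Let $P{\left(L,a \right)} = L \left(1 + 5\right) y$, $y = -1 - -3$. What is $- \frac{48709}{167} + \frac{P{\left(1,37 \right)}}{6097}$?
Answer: $- \frac{296976769}{1018199} \approx -291.67$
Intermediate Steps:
$y = 2$ ($y = -1 + 3 = 2$)
$P{\left(L,a \right)} = 12 L$ ($P{\left(L,a \right)} = L \left(1 + 5\right) 2 = L 6 \cdot 2 = L 12 = 12 L$)
$- \frac{48709}{167} + \frac{P{\left(1,37 \right)}}{6097} = - \frac{48709}{167} + \frac{12 \cdot 1}{6097} = \left(-48709\right) \frac{1}{167} + 12 \cdot \frac{1}{6097} = - \frac{48709}{167} + \frac{12}{6097} = - \frac{296976769}{1018199}$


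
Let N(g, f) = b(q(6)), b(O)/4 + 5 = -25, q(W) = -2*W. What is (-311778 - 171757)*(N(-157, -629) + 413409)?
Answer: -199839696615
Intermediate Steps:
b(O) = -120 (b(O) = -20 + 4*(-25) = -20 - 100 = -120)
N(g, f) = -120
(-311778 - 171757)*(N(-157, -629) + 413409) = (-311778 - 171757)*(-120 + 413409) = -483535*413289 = -199839696615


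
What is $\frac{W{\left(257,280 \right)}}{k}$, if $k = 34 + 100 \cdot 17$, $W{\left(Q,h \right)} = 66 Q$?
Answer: $\frac{2827}{289} \approx 9.782$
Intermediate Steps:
$k = 1734$ ($k = 34 + 1700 = 1734$)
$\frac{W{\left(257,280 \right)}}{k} = \frac{66 \cdot 257}{1734} = 16962 \cdot \frac{1}{1734} = \frac{2827}{289}$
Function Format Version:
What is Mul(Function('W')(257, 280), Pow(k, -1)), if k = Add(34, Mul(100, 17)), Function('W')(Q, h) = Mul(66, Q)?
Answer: Rational(2827, 289) ≈ 9.7820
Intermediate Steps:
k = 1734 (k = Add(34, 1700) = 1734)
Mul(Function('W')(257, 280), Pow(k, -1)) = Mul(Mul(66, 257), Pow(1734, -1)) = Mul(16962, Rational(1, 1734)) = Rational(2827, 289)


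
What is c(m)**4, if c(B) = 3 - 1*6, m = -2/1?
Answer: 81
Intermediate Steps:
m = -2 (m = -2*1 = -2)
c(B) = -3 (c(B) = 3 - 6 = -3)
c(m)**4 = (-3)**4 = 81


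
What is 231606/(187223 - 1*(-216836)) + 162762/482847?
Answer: 59198571080/65032891991 ≈ 0.91029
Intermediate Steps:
231606/(187223 - 1*(-216836)) + 162762/482847 = 231606/(187223 + 216836) + 162762*(1/482847) = 231606/404059 + 54254/160949 = 59198571080/65032891991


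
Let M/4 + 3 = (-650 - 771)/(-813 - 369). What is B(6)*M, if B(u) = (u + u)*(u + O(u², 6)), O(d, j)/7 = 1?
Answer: -221000/197 ≈ -1121.8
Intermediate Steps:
O(d, j) = 7 (O(d, j) = 7*1 = 7)
M = -4250/591 (M = -12 + 4*((-650 - 771)/(-813 - 369)) = -12 + 4*(-1421/(-1182)) = -12 + 4*(-1421*(-1/1182)) = -12 + 4*(1421/1182) = -12 + 2842/591 = -4250/591 ≈ -7.1912)
B(u) = 2*u*(7 + u) (B(u) = (u + u)*(u + 7) = (2*u)*(7 + u) = 2*u*(7 + u))
B(6)*M = (2*6*(7 + 6))*(-4250/591) = (2*6*13)*(-4250/591) = 156*(-4250/591) = -221000/197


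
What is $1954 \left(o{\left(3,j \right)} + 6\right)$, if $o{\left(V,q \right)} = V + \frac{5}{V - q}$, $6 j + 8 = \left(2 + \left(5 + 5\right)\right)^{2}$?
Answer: $\frac{1008264}{59} \approx 17089.0$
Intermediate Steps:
$j = \frac{68}{3}$ ($j = - \frac{4}{3} + \frac{\left(2 + \left(5 + 5\right)\right)^{2}}{6} = - \frac{4}{3} + \frac{\left(2 + 10\right)^{2}}{6} = - \frac{4}{3} + \frac{12^{2}}{6} = - \frac{4}{3} + \frac{1}{6} \cdot 144 = - \frac{4}{3} + 24 = \frac{68}{3} \approx 22.667$)
$1954 \left(o{\left(3,j \right)} + 6\right) = 1954 \left(\frac{5 + 3^{2} - 3 \cdot \frac{68}{3}}{3 - \frac{68}{3}} + 6\right) = 1954 \left(\frac{5 + 9 - 68}{3 - \frac{68}{3}} + 6\right) = 1954 \left(\frac{1}{- \frac{59}{3}} \left(-54\right) + 6\right) = 1954 \left(\left(- \frac{3}{59}\right) \left(-54\right) + 6\right) = 1954 \left(\frac{162}{59} + 6\right) = 1954 \cdot \frac{516}{59} = \frac{1008264}{59}$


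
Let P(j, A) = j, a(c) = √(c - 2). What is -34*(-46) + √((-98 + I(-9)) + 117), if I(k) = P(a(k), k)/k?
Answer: 1564 + √(171 - I*√11)/3 ≈ 1568.4 - 0.042269*I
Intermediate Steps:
a(c) = √(-2 + c)
I(k) = √(-2 + k)/k
-34*(-46) + √((-98 + I(-9)) + 117) = -34*(-46) + √((-98 + √(-2 - 9)/(-9)) + 117) = 1564 + √((-98 - I*√11/9) + 117) = 1564 + √(19 - I*√11/9)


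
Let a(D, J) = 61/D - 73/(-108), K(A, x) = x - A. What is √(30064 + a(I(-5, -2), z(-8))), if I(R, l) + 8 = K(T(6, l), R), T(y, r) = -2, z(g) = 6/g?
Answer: √1178438151/198 ≈ 173.38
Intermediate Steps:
I(R, l) = -6 + R (I(R, l) = -8 + (R - 1*(-2)) = -8 + (R + 2) = -8 + (2 + R) = -6 + R)
a(D, J) = 73/108 + 61/D (a(D, J) = 61/D - 73*(-1/108) = 61/D + 73/108 = 73/108 + 61/D)
√(30064 + a(I(-5, -2), z(-8))) = √(30064 + (73/108 + 61/(-6 - 5))) = √(30064 + (73/108 + 61/(-11))) = √(30064 + (73/108 + 61*(-1/11))) = √(30064 + (73/108 - 61/11)) = √(30064 - 5785/1188) = √(35710247/1188) = √1178438151/198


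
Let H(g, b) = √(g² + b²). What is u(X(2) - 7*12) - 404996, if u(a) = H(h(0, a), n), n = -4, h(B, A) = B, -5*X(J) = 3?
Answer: -404992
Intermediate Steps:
X(J) = -⅗ (X(J) = -⅕*3 = -⅗)
H(g, b) = √(b² + g²)
u(a) = 4 (u(a) = √((-4)² + 0²) = √(16 + 0) = √16 = 4)
u(X(2) - 7*12) - 404996 = 4 - 404996 = -404992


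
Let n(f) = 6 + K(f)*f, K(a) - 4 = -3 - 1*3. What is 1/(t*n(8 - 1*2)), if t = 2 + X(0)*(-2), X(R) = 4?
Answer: 1/36 ≈ 0.027778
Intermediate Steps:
K(a) = -2 (K(a) = 4 + (-3 - 1*3) = 4 + (-3 - 3) = 4 - 6 = -2)
n(f) = 6 - 2*f
t = -6 (t = 2 + 4*(-2) = 2 - 8 = -6)
1/(t*n(8 - 1*2)) = 1/(-6*(6 - 2*(8 - 1*2))) = 1/(-6*(6 - 2*(8 - 2))) = 1/(-6*(6 - 2*6)) = 1/(-6*(6 - 12)) = 1/(-6*(-6)) = 1/36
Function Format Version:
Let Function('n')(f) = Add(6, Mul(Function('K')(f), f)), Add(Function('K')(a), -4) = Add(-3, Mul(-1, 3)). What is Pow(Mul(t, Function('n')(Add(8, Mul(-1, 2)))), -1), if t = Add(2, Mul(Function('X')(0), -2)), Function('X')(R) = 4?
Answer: Rational(1, 36) ≈ 0.027778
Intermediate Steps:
Function('K')(a) = -2 (Function('K')(a) = Add(4, Add(-3, Mul(-1, 3))) = Add(4, Add(-3, -3)) = Add(4, -6) = -2)
Function('n')(f) = Add(6, Mul(-2, f))
t = -6 (t = Add(2, Mul(4, -2)) = Add(2, -8) = -6)
Pow(Mul(t, Function('n')(Add(8, Mul(-1, 2)))), -1) = Pow(Mul(-6, Add(6, Mul(-2, Add(8, Mul(-1, 2))))), -1) = Pow(Mul(-6, Add(6, Mul(-2, Add(8, -2)))), -1) = Pow(Mul(-6, Add(6, Mul(-2, 6))), -1) = Pow(Mul(-6, Add(6, -12)), -1) = Pow(Mul(-6, -6), -1) = Pow(36, -1) = Rational(1, 36)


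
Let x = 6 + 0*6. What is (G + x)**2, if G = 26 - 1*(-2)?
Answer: 1156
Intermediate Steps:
G = 28 (G = 26 + 2 = 28)
x = 6 (x = 6 + 0 = 6)
(G + x)**2 = (28 + 6)**2 = 34**2 = 1156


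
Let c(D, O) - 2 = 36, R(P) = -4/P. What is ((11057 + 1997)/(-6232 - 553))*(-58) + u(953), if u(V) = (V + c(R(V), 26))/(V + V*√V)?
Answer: 686905825857/6155731960 + 991*√953/907256 ≈ 111.62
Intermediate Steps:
c(D, O) = 38 (c(D, O) = 2 + 36 = 38)
u(V) = (38 + V)/(V + V^(3/2)) (u(V) = (V + 38)/(V + V*√V) = (38 + V)/(V + V^(3/2)))
((11057 + 1997)/(-6232 - 553))*(-58) + u(953) = ((11057 + 1997)/(-6232 - 553))*(-58) + (38 + 953)/(953 + 953^(3/2)) = (13054/(-6785))*(-58) + 991/(953 + 953*√953) = (13054*(-1/6785))*(-58) + 991/(953 + 953*√953) = -13054/6785*(-58) + 991/(953 + 953*√953) = 757132/6785 + 991/(953 + 953*√953)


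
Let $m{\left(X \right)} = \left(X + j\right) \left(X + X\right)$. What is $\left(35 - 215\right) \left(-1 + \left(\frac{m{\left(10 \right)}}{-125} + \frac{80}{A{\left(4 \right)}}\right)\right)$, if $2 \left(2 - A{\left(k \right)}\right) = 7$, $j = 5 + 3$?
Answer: $\frac{51492}{5} \approx 10298.0$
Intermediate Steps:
$j = 8$
$A{\left(k \right)} = - \frac{3}{2}$ ($A{\left(k \right)} = 2 - \frac{7}{2} = - \frac{3}{2}$)
$m{\left(X \right)} = 2 X \left(8 + X\right)$ ($m{\left(X \right)} = \left(X + 8\right) \left(X + X\right) = \left(8 + X\right) 2 X = 2 X \left(8 + X\right)$)
$\left(35 - 215\right) \left(-1 + \left(\frac{m{\left(10 \right)}}{-125} + \frac{80}{A{\left(4 \right)}}\right)\right) = \left(35 - 215\right) \left(-1 + \left(\frac{2 \cdot 10 \left(8 + 10\right)}{-125} + \frac{80}{- \frac{3}{2}}\right)\right) = - 180 \left(-1 + \left(2 \cdot 10 \cdot 18 \left(- \frac{1}{125}\right) + 80 \left(- \frac{2}{3}\right)\right)\right) = - 180 \left(-1 + \left(360 \left(- \frac{1}{125}\right) - \frac{160}{3}\right)\right) = - 180 \left(-1 - \frac{4216}{75}\right) = \left(-180\right) \left(- \frac{4291}{75}\right) = \frac{51492}{5}$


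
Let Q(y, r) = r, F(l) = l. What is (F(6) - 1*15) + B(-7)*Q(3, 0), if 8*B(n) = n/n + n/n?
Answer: -9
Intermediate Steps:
B(n) = ¼ (B(n) = (n/n + n/n)/8 = (1 + 1)/8 = (⅛)*2 = ¼)
(F(6) - 1*15) + B(-7)*Q(3, 0) = (6 - 1*15) + (¼)*0 = (6 - 15) + 0 = -9 + 0 = -9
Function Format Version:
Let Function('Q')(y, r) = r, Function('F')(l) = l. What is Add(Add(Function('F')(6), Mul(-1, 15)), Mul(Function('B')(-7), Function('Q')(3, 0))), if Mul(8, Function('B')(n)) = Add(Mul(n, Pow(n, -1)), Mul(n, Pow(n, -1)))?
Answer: -9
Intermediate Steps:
Function('B')(n) = Rational(1, 4) (Function('B')(n) = Mul(Rational(1, 8), Add(Mul(n, Pow(n, -1)), Mul(n, Pow(n, -1)))) = Mul(Rational(1, 8), Add(1, 1)) = Mul(Rational(1, 8), 2) = Rational(1, 4))
Add(Add(Function('F')(6), Mul(-1, 15)), Mul(Function('B')(-7), Function('Q')(3, 0))) = Add(Add(6, Mul(-1, 15)), Mul(Rational(1, 4), 0)) = Add(Add(6, -15), 0) = Add(-9, 0) = -9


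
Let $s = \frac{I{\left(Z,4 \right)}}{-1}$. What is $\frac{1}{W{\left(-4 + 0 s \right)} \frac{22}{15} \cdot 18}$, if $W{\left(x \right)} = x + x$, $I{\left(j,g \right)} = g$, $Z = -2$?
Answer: $- \frac{5}{1056} \approx -0.0047349$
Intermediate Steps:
$s = -4$ ($s = \frac{4}{-1} = 4 \left(-1\right) = -4$)
$W{\left(x \right)} = 2 x$
$\frac{1}{W{\left(-4 + 0 s \right)} \frac{22}{15} \cdot 18} = \frac{1}{2 \left(-4 + 0 \left(-4\right)\right) \frac{22}{15} \cdot 18} = \frac{1}{2 \left(-4 + 0\right) 22 \cdot \frac{1}{15} \cdot 18} = \frac{1}{2 \left(-4\right) \frac{22}{15} \cdot 18} = \frac{1}{\left(-8\right) \frac{22}{15} \cdot 18} = \frac{1}{\left(- \frac{176}{15}\right) 18} = \frac{1}{- \frac{1056}{5}} = - \frac{5}{1056}$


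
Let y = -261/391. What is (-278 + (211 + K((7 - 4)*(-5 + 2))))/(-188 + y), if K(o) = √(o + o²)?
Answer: 26197/73769 - 2346*√2/73769 ≈ 0.31015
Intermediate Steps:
y = -261/391 (y = -261*1/391 = -261/391 ≈ -0.66752)
(-278 + (211 + K((7 - 4)*(-5 + 2))))/(-188 + y) = (-278 + (211 + √(((7 - 4)*(-5 + 2))*(1 + (7 - 4)*(-5 + 2)))))/(-188 - 261/391) = (-278 + (211 + √((3*(-3))*(1 + 3*(-3)))))/(-73769/391) = (-278 + (211 + √(-9*(1 - 9))))*(-391/73769) = (-278 + (211 + √(-9*(-8))))*(-391/73769) = (-278 + (211 + √72))*(-391/73769) = (-278 + (211 + 6*√2))*(-391/73769) = (-67 + 6*√2)*(-391/73769) = 26197/73769 - 2346*√2/73769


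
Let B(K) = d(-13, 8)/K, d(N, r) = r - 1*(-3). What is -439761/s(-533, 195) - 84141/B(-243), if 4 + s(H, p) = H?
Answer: 3661493534/1969 ≈ 1.8596e+6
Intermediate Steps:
d(N, r) = 3 + r (d(N, r) = r + 3 = 3 + r)
s(H, p) = -4 + H
B(K) = 11/K (B(K) = (3 + 8)/K = 11/K)
-439761/s(-533, 195) - 84141/B(-243) = -439761/(-4 - 533) - 84141/(11/(-243)) = -439761/(-537) - 84141/(11*(-1/243)) = -439761*(-1/537) - 84141/(-11/243) = 146587/179 - 84141*(-243/11) = 146587/179 + 20446263/11 = 3661493534/1969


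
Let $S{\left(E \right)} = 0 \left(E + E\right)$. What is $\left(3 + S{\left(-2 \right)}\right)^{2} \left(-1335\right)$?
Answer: $-12015$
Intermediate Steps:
$S{\left(E \right)} = 0$ ($S{\left(E \right)} = 0 \cdot 2 E = 0$)
$\left(3 + S{\left(-2 \right)}\right)^{2} \left(-1335\right) = \left(3 + 0\right)^{2} \left(-1335\right) = 3^{2} \left(-1335\right) = 9 \left(-1335\right) = -12015$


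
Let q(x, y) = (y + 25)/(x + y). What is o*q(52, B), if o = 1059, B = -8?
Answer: 18003/44 ≈ 409.16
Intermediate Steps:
q(x, y) = (25 + y)/(x + y)
o*q(52, B) = 1059*((25 - 8)/(52 - 8)) = 1059*(17/44) = 18003/44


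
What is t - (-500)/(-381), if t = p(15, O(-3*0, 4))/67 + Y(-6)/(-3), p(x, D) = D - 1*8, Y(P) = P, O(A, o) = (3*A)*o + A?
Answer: 14506/25527 ≈ 0.56826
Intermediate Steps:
O(A, o) = A + 3*A*o (O(A, o) = 3*A*o + A = A + 3*A*o)
p(x, D) = -8 + D (p(x, D) = D - 8 = -8 + D)
t = 126/67 (t = (-8 + (-3*0)*(1 + 3*4))/67 - 6/(-3) = (-8 + 0*(1 + 12))*(1/67) - 6*(-1/3) = (-8 + 0*13)*(1/67) + 2 = (-8 + 0)*(1/67) + 2 = -8*1/67 + 2 = -8/67 + 2 = 126/67 ≈ 1.8806)
t - (-500)/(-381) = 126/67 - (-500)/(-381) = 126/67 - (-500)*(-1)/381 = 126/67 - 1*500/381 = 126/67 - 500/381 = 14506/25527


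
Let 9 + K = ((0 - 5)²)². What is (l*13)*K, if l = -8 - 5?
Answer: -104104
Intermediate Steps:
l = -13
K = 616 (K = -9 + ((0 - 5)²)² = -9 + ((-5)²)² = -9 + 25² = -9 + 625 = 616)
(l*13)*K = -13*13*616 = -169*616 = -104104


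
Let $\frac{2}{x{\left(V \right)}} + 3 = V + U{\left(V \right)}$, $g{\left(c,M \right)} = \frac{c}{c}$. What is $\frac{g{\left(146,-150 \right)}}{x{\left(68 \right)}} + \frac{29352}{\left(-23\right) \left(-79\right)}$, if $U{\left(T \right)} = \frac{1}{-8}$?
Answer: $\frac{1412655}{29072} \approx 48.592$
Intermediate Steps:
$U{\left(T \right)} = - \frac{1}{8}$
$g{\left(c,M \right)} = 1$
$x{\left(V \right)} = \frac{2}{- \frac{25}{8} + V}$ ($x{\left(V \right)} = \frac{2}{-3 + \left(V - \frac{1}{8}\right)} = \frac{2}{-3 + \left(- \frac{1}{8} + V\right)} = \frac{2}{- \frac{25}{8} + V}$)
$\frac{g{\left(146,-150 \right)}}{x{\left(68 \right)}} + \frac{29352}{\left(-23\right) \left(-79\right)} = 1 \frac{1}{16 \frac{1}{-25 + 8 \cdot 68}} + \frac{29352}{\left(-23\right) \left(-79\right)} = 1 \frac{1}{16 \frac{1}{-25 + 544}} + \frac{29352}{1817} = 1 \frac{1}{16 \cdot \frac{1}{519}} + 29352 \cdot \frac{1}{1817} = 1 \frac{1}{16 \cdot \frac{1}{519}} + \frac{29352}{1817} = 1 \frac{1}{\frac{16}{519}} + \frac{29352}{1817} = 1 \cdot \frac{519}{16} + \frac{29352}{1817} = \frac{519}{16} + \frac{29352}{1817} = \frac{1412655}{29072}$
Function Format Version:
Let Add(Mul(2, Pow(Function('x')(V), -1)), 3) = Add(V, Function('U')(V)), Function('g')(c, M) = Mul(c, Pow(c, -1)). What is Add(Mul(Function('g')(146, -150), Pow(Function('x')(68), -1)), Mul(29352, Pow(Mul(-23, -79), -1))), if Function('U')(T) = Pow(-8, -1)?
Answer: Rational(1412655, 29072) ≈ 48.592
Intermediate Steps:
Function('U')(T) = Rational(-1, 8)
Function('g')(c, M) = 1
Function('x')(V) = Mul(2, Pow(Add(Rational(-25, 8), V), -1)) (Function('x')(V) = Mul(2, Pow(Add(-3, Add(V, Rational(-1, 8))), -1)) = Mul(2, Pow(Add(-3, Add(Rational(-1, 8), V)), -1)) = Mul(2, Pow(Add(Rational(-25, 8), V), -1)))
Add(Mul(Function('g')(146, -150), Pow(Function('x')(68), -1)), Mul(29352, Pow(Mul(-23, -79), -1))) = Add(Mul(1, Pow(Mul(16, Pow(Add(-25, Mul(8, 68)), -1)), -1)), Mul(29352, Pow(Mul(-23, -79), -1))) = Add(Mul(1, Pow(Mul(16, Pow(Add(-25, 544), -1)), -1)), Mul(29352, Pow(1817, -1))) = Add(Mul(1, Pow(Mul(16, Pow(519, -1)), -1)), Mul(29352, Rational(1, 1817))) = Add(Mul(1, Pow(Mul(16, Rational(1, 519)), -1)), Rational(29352, 1817)) = Add(Mul(1, Pow(Rational(16, 519), -1)), Rational(29352, 1817)) = Add(Mul(1, Rational(519, 16)), Rational(29352, 1817)) = Add(Rational(519, 16), Rational(29352, 1817)) = Rational(1412655, 29072)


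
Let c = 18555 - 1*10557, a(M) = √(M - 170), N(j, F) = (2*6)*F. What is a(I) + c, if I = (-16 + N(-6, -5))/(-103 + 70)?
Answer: 7998 + I*√182622/33 ≈ 7998.0 + 12.95*I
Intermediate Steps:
N(j, F) = 12*F
I = 76/33 (I = (-16 + 12*(-5))/(-103 + 70) = (-16 - 60)/(-33) = -76*(-1/33) = 76/33 ≈ 2.3030)
a(M) = √(-170 + M)
c = 7998 (c = 18555 - 10557 = 7998)
a(I) + c = √(-170 + 76/33) + 7998 = √(-5534/33) + 7998 = I*√182622/33 + 7998 = 7998 + I*√182622/33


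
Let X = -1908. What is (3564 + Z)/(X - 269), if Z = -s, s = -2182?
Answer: -5746/2177 ≈ -2.6394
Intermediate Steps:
Z = 2182 (Z = -1*(-2182) = 2182)
(3564 + Z)/(X - 269) = (3564 + 2182)/(-1908 - 269) = 5746/(-2177) = 5746*(-1/2177) = -5746/2177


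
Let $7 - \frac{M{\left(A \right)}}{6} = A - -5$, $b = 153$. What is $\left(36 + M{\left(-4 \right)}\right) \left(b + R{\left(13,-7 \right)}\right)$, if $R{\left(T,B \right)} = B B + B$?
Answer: $14040$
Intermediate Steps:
$M{\left(A \right)} = 12 - 6 A$ ($M{\left(A \right)} = 42 - 6 \left(A - -5\right) = 42 - 6 \left(A + 5\right) = 42 - 6 \left(5 + A\right) = 42 - \left(30 + 6 A\right) = 12 - 6 A$)
$R{\left(T,B \right)} = B + B^{2}$ ($R{\left(T,B \right)} = B^{2} + B = B + B^{2}$)
$\left(36 + M{\left(-4 \right)}\right) \left(b + R{\left(13,-7 \right)}\right) = \left(36 + \left(12 - -24\right)\right) \left(153 - 7 \left(1 - 7\right)\right) = \left(36 + \left(12 + 24\right)\right) \left(153 - -42\right) = \left(36 + 36\right) \left(153 + 42\right) = 72 \cdot 195 = 14040$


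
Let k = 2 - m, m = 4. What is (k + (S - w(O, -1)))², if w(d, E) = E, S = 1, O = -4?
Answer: 0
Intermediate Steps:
k = -2 (k = 2 - 1*4 = 2 - 4 = -2)
(k + (S - w(O, -1)))² = (-2 + (1 - 1*(-1)))² = (-2 + (1 + 1))² = (-2 + 2)² = 0² = 0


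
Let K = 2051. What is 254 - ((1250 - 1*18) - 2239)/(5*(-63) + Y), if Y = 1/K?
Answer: 162034899/646064 ≈ 250.80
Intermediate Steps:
Y = 1/2051 ≈ 0.00048757
254 - ((1250 - 1*18) - 2239)/(5*(-63) + Y) = 254 - ((1250 - 1*18) - 2239)/(5*(-63) + 1/2051) = 254 - ((1250 - 18) - 2239)/(-315 + 1/2051) = 254 - (1232 - 2239)/(-646064/2051) = 254 - (-1007)*(-2051)/646064 = 254 - 1*2065357/646064 = 254 - 2065357/646064 = 162034899/646064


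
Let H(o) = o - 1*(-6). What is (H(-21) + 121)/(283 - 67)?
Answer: 53/108 ≈ 0.49074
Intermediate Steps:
H(o) = 6 + o (H(o) = o + 6 = 6 + o)
(H(-21) + 121)/(283 - 67) = ((6 - 21) + 121)/(283 - 67) = (-15 + 121)/216 = 106*(1/216) = 53/108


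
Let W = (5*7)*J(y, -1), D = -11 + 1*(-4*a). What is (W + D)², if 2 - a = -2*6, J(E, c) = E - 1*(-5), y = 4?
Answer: 61504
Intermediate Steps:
J(E, c) = 5 + E (J(E, c) = E + 5 = 5 + E)
a = 14 (a = 2 - (-2)*6 = 2 - 1*(-12) = 2 + 12 = 14)
D = -67 (D = -11 + 1*(-4*14) = -11 + 1*(-56) = -11 - 56 = -67)
W = 315 (W = (5*7)*(5 + 4) = 35*9 = 315)
(W + D)² = (315 - 67)² = 248² = 61504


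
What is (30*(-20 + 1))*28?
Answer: -15960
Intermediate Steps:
(30*(-20 + 1))*28 = (30*(-19))*28 = -570*28 = -15960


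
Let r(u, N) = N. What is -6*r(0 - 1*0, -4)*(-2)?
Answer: -48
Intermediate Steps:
-6*r(0 - 1*0, -4)*(-2) = -6*(-4)*(-2) = 24*(-2) = -48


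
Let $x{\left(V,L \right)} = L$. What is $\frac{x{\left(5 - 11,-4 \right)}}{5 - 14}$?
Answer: $\frac{4}{9} \approx 0.44444$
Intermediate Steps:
$\frac{x{\left(5 - 11,-4 \right)}}{5 - 14} = \frac{1}{5 - 14} \left(-4\right) = \frac{1}{-9} \left(-4\right) = \left(- \frac{1}{9}\right) \left(-4\right) = \frac{4}{9}$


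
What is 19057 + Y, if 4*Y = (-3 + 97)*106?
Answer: 21548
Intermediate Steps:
Y = 2491 (Y = ((-3 + 97)*106)/4 = (94*106)/4 = (¼)*9964 = 2491)
19057 + Y = 19057 + 2491 = 21548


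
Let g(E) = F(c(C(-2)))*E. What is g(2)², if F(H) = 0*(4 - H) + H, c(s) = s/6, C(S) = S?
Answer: 4/9 ≈ 0.44444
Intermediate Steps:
c(s) = s/6 (c(s) = s*(⅙) = s/6)
F(H) = H (F(H) = 0 + H = H)
g(E) = -E/3 (g(E) = ((⅙)*(-2))*E = -E/3)
g(2)² = (-⅓*2)² = (-⅔)² = 4/9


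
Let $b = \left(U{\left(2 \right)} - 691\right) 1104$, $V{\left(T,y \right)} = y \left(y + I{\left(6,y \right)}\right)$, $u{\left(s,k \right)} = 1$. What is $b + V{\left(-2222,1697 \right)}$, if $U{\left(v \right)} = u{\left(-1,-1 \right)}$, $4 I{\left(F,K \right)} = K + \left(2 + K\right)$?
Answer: $3558802$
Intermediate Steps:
$I{\left(F,K \right)} = \frac{1}{2} + \frac{K}{2}$ ($I{\left(F,K \right)} = \frac{K + \left(2 + K\right)}{4} = \frac{2 + 2 K}{4} = \frac{1}{2} + \frac{K}{2}$)
$U{\left(v \right)} = 1$
$V{\left(T,y \right)} = y \left(\frac{1}{2} + \frac{3 y}{2}\right)$ ($V{\left(T,y \right)} = y \left(y + \left(\frac{1}{2} + \frac{y}{2}\right)\right) = y \left(\frac{1}{2} + \frac{3 y}{2}\right)$)
$b = -761760$ ($b = \left(1 - 691\right) 1104 = \left(-690\right) 1104 = -761760$)
$b + V{\left(-2222,1697 \right)} = -761760 + \frac{1}{2} \cdot 1697 \left(1 + 3 \cdot 1697\right) = -761760 + \frac{1}{2} \cdot 1697 \left(1 + 5091\right) = -761760 + \frac{1}{2} \cdot 1697 \cdot 5092 = -761760 + 4320562 = 3558802$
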